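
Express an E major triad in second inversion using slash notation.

E/B

Second inversion of E major has the fifth (B) in the bass. As a slash chord: E/B.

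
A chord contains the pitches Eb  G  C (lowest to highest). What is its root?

The distinct letter names are Eb, G, C. Arranged as a stack of thirds they read C–Eb–G, so C is the root (a C minor triad).

C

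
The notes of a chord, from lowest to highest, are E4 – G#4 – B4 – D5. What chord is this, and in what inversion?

E dominant seventh, root position

The distinct note names are E, G#, B, D. Stacked in thirds they read E–G#–B–D, which is a dominant seventh chord on E.
E is the root of E dominant seventh; root in the bass means root position (figured bass 7).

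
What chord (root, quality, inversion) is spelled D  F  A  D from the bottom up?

D minor, root position

The pitch classes D, F, A arrange in thirds as D–F–A: a D minor triad.
The lowest note is D, the root of the chord, so this is root position (figured bass 5/3).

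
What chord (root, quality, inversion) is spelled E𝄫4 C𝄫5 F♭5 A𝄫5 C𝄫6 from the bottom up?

Fb half-diminished seventh, third inversion

The pitch classes Ebb, Cbb, Fb, Abb arrange in thirds as Fb–Abb–Cbb–Ebb: an Fb half-diminished seventh chord.
The lowest note is Ebb, the seventh of the chord, so this is third inversion (figured bass 4/2).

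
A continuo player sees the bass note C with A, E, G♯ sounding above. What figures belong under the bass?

The notes C, A, E, G# stack in thirds as A–C–E–G# — an A minor-major seventh chord. The bass C is the third, so this is first inversion: figured 6/5.

6/5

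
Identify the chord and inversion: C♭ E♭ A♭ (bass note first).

Ab minor, first inversion

The distinct note names are Cb, Eb, Ab. Stacked in thirds they read Ab–Cb–Eb, which is a minor triad on Ab.
The lowest note is Cb, the third of the chord, so this is first inversion (figured bass 6).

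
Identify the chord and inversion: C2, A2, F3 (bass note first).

The pitch classes C, A, F arrange in thirds as F–A–C: an F major triad.
C is the fifth of F major; fifth in the bass means second inversion (figured bass 6/4).

F major, second inversion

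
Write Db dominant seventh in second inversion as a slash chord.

Second inversion of Db dominant seventh has the fifth (Ab) in the bass. As a slash chord: Db7/Ab.

Db7/Ab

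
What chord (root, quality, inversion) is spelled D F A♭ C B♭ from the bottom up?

Bb dominant ninth, first inversion

Reducing to letter names: D, F, Ab, C, Bb. These stack in thirds as Bb–D–F–Ab–C — a Bb dominant ninth chord.
D is the third of Bb dominant ninth; third in the bass means first inversion.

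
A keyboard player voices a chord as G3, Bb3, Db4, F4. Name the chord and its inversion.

G half-diminished seventh, root position

The distinct note names are G, Bb, Db, F. Stacked in thirds they read G–Bb–Db–F, which is a half-diminished seventh chord on G.
With the root (G) in the bass, the chord is in root position (figured bass 7).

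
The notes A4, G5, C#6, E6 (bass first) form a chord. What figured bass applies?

The notes A, G, C#, E stack in thirds as A–C#–E–G — an A dominant seventh chord. The bass A is the root, so this is root position: figured 7.

7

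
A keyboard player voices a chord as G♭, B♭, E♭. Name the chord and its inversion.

Eb minor, first inversion

The pitch classes Gb, Bb, Eb arrange in thirds as Eb–Gb–Bb: an Eb minor triad.
With the third (Gb) in the bass, the chord is in first inversion (figured bass 6).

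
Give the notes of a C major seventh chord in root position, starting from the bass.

C, E, G, B

Spelling C major seventh: C–E–G–B. In root position the root is bass, giving C, E, G, B from the bottom.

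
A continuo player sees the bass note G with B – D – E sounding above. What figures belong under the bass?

6/5

The notes G, B, D, E stack in thirds as E–G–B–D — an E minor seventh chord. The bass G is the third, so this is first inversion: figured 6/5.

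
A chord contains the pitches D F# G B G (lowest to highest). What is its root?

G

Reordering D, F#, G, B into stacked thirds gives G–B–D–F#; the bottom of that stack, G, is the root.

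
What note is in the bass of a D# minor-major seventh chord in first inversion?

F#

The third of D# minor-major seventh (D#–F#–A#–C##) is F#; that is the bass in first inversion.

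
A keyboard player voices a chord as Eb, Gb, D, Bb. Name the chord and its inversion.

The distinct note names are Eb, Gb, D, Bb. Stacked in thirds they read Eb–Gb–Bb–D, which is a minor-major seventh chord on Eb.
With the root (Eb) in the bass, the chord is in root position (figured bass 7).

Eb minor-major seventh, root position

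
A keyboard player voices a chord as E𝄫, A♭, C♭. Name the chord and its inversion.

Reducing to letter names: Ebb, Ab, Cb. These stack in thirds as Ab–Cb–Ebb — an Ab diminished triad.
With the fifth (Ebb) in the bass, the chord is in second inversion (figured bass 6/4).

Ab diminished, second inversion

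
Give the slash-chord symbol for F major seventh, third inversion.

Third inversion of F major seventh has the seventh (E) in the bass. As a slash chord: Fmaj7/E.

Fmaj7/E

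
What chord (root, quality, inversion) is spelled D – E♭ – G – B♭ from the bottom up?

The pitch classes D, Eb, G, Bb arrange in thirds as Eb–G–Bb–D: an Eb major seventh chord.
D is the seventh of Eb major seventh; seventh in the bass means third inversion (figured bass 4/2).

Eb major seventh, third inversion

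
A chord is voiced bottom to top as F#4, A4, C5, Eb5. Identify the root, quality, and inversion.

F# diminished seventh, root position

The pitch classes F#, A, C, Eb arrange in thirds as F#–A–C–Eb: an F# diminished seventh chord.
F# is the root of F# diminished seventh; root in the bass means root position (figured bass 7).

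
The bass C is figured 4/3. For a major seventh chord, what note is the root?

F

The figures 4/3 mean the fifth of the chord is in the bass. If C is the fifth of a major seventh chord, the root is F (chord tones F–A–C–E).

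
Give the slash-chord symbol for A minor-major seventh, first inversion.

First inversion of A minor-major seventh has the third (C) in the bass. As a slash chord: Am(maj7)/C.

Am(maj7)/C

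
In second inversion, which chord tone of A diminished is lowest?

The fifth of A diminished (A–C–Eb) is Eb; that is the bass in second inversion.

Eb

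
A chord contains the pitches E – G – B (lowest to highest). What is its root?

E, G, B are the tones of an E minor triad (E–G–B), making E the root.

E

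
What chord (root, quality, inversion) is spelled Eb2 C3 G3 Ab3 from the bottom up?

Reducing to letter names: Eb, C, G, Ab. These stack in thirds as Ab–C–Eb–G — an Ab major seventh chord.
Eb is the fifth of Ab major seventh; fifth in the bass means second inversion (figured bass 4/3).

Ab major seventh, second inversion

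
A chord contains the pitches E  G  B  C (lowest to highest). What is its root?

E, G, B, C are the tones of a C major seventh chord (C–E–G–B), making C the root.

C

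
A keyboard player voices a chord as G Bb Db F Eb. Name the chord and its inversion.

Reducing to letter names: G, Bb, Db, F, Eb. These stack in thirds as Eb–G–Bb–Db–F — an Eb dominant ninth chord.
With the third (G) in the bass, the chord is in first inversion.

Eb dominant ninth, first inversion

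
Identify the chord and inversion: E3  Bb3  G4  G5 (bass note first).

The distinct note names are E, Bb, G. Stacked in thirds they read E–G–Bb, which is a diminished triad on E.
E is the root of E diminished; root in the bass means root position (figured bass 5/3).

E diminished, root position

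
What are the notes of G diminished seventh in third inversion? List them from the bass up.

Fb, G, Bb, Db

Spelling G diminished seventh: G–Bb–Db–Fb. In third inversion the seventh is bass, giving Fb, G, Bb, Db from the bottom.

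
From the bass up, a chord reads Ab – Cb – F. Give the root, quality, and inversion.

F diminished, first inversion

The pitch classes Ab, Cb, F arrange in thirds as F–Ab–Cb: an F diminished triad.
With the third (Ab) in the bass, the chord is in first inversion (figured bass 6).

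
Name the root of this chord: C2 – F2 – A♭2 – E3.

C, F, Ab, E are the tones of an F minor-major seventh chord (F–Ab–C–E), making F the root.

F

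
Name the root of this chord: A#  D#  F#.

D#

A#, D#, F# are the tones of a D# minor triad (D#–F#–A#), making D# the root.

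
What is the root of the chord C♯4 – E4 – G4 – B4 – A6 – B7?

A

C#, E, G, B, A are the tones of an A dominant ninth chord (A–C#–E–G–B), making A the root.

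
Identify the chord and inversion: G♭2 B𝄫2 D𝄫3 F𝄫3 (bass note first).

The pitch classes Gb, Bbb, Dbb, Fbb arrange in thirds as Gb–Bbb–Dbb–Fbb: a Gb diminished seventh chord.
Gb is the root of Gb diminished seventh; root in the bass means root position (figured bass 7).

Gb diminished seventh, root position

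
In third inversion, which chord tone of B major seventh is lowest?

A#

B major seventh is B–D#–F#–A#. Third inversion places the seventh in the bass: A#.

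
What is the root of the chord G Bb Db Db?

The distinct letter names are G, Bb, Db. Arranged as a stack of thirds they read G–Bb–Db, so G is the root (a G diminished triad).

G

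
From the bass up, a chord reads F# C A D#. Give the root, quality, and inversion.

D# diminished seventh, first inversion

The distinct note names are F#, C, A, D#. Stacked in thirds they read D#–F#–A–C, which is a diminished seventh chord on D#.
The lowest note is F#, the third of the chord, so this is first inversion (figured bass 6/5).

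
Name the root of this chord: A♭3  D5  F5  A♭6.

The distinct letter names are Ab, D, F. Arranged as a stack of thirds they read D–F–Ab, so D is the root (a D diminished triad).

D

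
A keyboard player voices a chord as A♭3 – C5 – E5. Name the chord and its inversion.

Ab augmented, root position

The distinct note names are Ab, C, E. Stacked in thirds they read Ab–C–E, which is an augmented triad on Ab.
Ab is the root of Ab augmented; root in the bass means root position (figured bass 5/3).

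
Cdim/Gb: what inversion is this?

second inversion

Cdim/Gb means C diminished with Gb in the bass. Gb is the fifth of C diminished (C–Eb–Gb), so this is second inversion.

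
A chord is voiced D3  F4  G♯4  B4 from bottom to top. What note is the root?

Reordering D, F, G#, B into stacked thirds gives G#–B–D–F; the bottom of that stack, G#, is the root.

G#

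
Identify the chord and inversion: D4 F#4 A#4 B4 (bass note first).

The pitch classes D, F#, A#, B arrange in thirds as B–D–F#–A#: a B minor-major seventh chord.
The lowest note is D, the third of the chord, so this is first inversion (figured bass 6/5).

B minor-major seventh, first inversion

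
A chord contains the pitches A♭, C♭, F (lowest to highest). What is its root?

The distinct letter names are Ab, Cb, F. Arranged as a stack of thirds they read F–Ab–Cb, so F is the root (an F diminished triad).

F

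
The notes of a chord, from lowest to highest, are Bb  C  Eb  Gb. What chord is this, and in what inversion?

C half-diminished seventh, third inversion

Reducing to letter names: Bb, C, Eb, Gb. These stack in thirds as C–Eb–Gb–Bb — a C half-diminished seventh chord.
The lowest note is Bb, the seventh of the chord, so this is third inversion (figured bass 4/2).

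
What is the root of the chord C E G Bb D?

The distinct letter names are C, E, G, Bb, D. Arranged as a stack of thirds they read C–E–G–Bb–D, so C is the root (a C dominant ninth chord).

C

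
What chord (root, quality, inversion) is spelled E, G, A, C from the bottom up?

A minor seventh, second inversion

Reducing to letter names: E, G, A, C. These stack in thirds as A–C–E–G — an A minor seventh chord.
E is the fifth of A minor seventh; fifth in the bass means second inversion (figured bass 4/3).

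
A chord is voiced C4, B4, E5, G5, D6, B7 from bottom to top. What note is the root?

C, B, E, G, D are the tones of a C major ninth chord (C–E–G–B–D), making C the root.

C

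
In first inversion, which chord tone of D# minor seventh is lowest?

D# minor seventh is D#–F#–A#–C#. First inversion places the third in the bass: F#.

F#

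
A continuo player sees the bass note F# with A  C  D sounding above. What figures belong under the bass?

6/5

The notes F#, A, C, D stack in thirds as D–F#–A–C — a D dominant seventh chord. The bass F# is the third, so this is first inversion: figured 6/5.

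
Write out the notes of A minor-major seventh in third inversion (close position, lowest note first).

A minor-major seventh is A–C–E–G#. Third inversion puts the seventh (G#) in the bass, with the remaining tones above: G#, A, C, E.

G#, A, C, E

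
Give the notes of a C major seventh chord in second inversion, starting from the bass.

C major seventh is C–E–G–B. Second inversion puts the fifth (G) in the bass, with the remaining tones above: G, B, C, E.

G, B, C, E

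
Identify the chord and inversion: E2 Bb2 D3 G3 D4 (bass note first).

Reducing to letter names: E, Bb, D, G. These stack in thirds as E–G–Bb–D — an E half-diminished seventh chord.
With the root (E) in the bass, the chord is in root position (figured bass 7).

E half-diminished seventh, root position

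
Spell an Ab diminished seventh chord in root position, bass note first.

The chord tones are Ab–Cb–Ebb–Gbb. With the root (Ab) lowest for root position: Ab, Cb, Ebb, Gbb.

Ab, Cb, Ebb, Gbb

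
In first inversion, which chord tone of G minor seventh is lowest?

The third of G minor seventh (G–Bb–D–F) is Bb; that is the bass in first inversion.

Bb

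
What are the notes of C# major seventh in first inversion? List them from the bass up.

E#, G#, B#, C#

The chord tones are C#–E#–G#–B#. With the third (E#) lowest for first inversion: E#, G#, B#, C#.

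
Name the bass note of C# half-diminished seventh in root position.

C#

C# half-diminished seventh is C#–E–G–B. Root position places the root in the bass: C#.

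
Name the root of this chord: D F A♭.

D

D, F, Ab are the tones of a D diminished triad (D–F–Ab), making D the root.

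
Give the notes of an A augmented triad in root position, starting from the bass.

A, C#, E#

A augmented is A–C#–E#. Root position puts the root (A) in the bass, with the remaining tones above: A, C#, E#.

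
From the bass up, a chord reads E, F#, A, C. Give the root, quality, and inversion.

F# half-diminished seventh, third inversion

The distinct note names are E, F#, A, C. Stacked in thirds they read F#–A–C–E, which is a half-diminished seventh chord on F#.
With the seventh (E) in the bass, the chord is in third inversion (figured bass 4/2).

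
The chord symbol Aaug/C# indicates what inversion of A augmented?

Aaug/C# means A augmented with C# in the bass. C# is the third of A augmented (A–C#–E#), so this is first inversion.

first inversion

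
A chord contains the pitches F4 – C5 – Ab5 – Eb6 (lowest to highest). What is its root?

F, C, Ab, Eb are the tones of an F minor seventh chord (F–Ab–C–Eb), making F the root.

F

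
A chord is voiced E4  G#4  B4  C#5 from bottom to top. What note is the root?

E, G#, B, C# are the tones of a C# minor seventh chord (C#–E–G#–B), making C# the root.

C#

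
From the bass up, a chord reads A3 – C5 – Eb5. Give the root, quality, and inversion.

Reducing to letter names: A, C, Eb. These stack in thirds as A–C–Eb — an A diminished triad.
With the root (A) in the bass, the chord is in root position (figured bass 5/3).

A diminished, root position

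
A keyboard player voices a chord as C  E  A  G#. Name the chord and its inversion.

The pitch classes C, E, A, G# arrange in thirds as A–C–E–G#: an A minor-major seventh chord.
C is the third of A minor-major seventh; third in the bass means first inversion (figured bass 6/5).

A minor-major seventh, first inversion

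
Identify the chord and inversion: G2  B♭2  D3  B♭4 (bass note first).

The distinct note names are G, Bb, D. Stacked in thirds they read G–Bb–D, which is a minor triad on G.
With the root (G) in the bass, the chord is in root position (figured bass 5/3).

G minor, root position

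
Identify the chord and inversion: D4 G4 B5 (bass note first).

G major, second inversion

The distinct note names are D, G, B. Stacked in thirds they read G–B–D, which is a major triad on G.
D is the fifth of G major; fifth in the bass means second inversion (figured bass 6/4).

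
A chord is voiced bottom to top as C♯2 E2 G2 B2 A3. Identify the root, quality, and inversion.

A dominant ninth, first inversion

The distinct note names are C#, E, G, B, A. Stacked in thirds they read A–C#–E–G–B, which is a dominant ninth chord on A.
The lowest note is C#, the third of the chord, so this is first inversion.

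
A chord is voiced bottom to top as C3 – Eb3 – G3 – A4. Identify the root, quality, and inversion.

A half-diminished seventh, first inversion

Reducing to letter names: C, Eb, G, A. These stack in thirds as A–C–Eb–G — an A half-diminished seventh chord.
The lowest note is C, the third of the chord, so this is first inversion (figured bass 6/5).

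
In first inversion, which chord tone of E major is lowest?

G#

The third of E major (E–G#–B) is G#; that is the bass in first inversion.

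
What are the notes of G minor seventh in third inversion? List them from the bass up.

The chord tones are G–Bb–D–F. With the seventh (F) lowest for third inversion: F, G, Bb, D.

F, G, Bb, D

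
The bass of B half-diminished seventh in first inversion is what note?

D

B half-diminished seventh is B–D–F–A. First inversion places the third in the bass: D.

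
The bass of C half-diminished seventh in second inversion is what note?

Gb

C half-diminished seventh is C–Eb–Gb–Bb. Second inversion places the fifth in the bass: Gb.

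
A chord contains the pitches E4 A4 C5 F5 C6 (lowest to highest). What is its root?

F

E, A, C, F are the tones of an F major seventh chord (F–A–C–E), making F the root.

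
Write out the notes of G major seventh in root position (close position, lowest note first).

G, B, D, F#

The chord tones are G–B–D–F#. With the root (G) lowest for root position: G, B, D, F#.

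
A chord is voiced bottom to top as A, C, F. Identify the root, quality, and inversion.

F major, first inversion

The pitch classes A, C, F arrange in thirds as F–A–C: an F major triad.
The lowest note is A, the third of the chord, so this is first inversion (figured bass 6).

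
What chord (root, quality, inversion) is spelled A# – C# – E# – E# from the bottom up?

Reducing to letter names: A#, C#, E#. These stack in thirds as A#–C#–E# — an A# minor triad.
With the root (A#) in the bass, the chord is in root position (figured bass 5/3).

A# minor, root position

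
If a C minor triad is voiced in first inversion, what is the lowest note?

Eb

The third of C minor (C–Eb–G) is Eb; that is the bass in first inversion.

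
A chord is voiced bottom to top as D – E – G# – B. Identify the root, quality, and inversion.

Reducing to letter names: D, E, G#, B. These stack in thirds as E–G#–B–D — an E dominant seventh chord.
The lowest note is D, the seventh of the chord, so this is third inversion (figured bass 4/2).

E dominant seventh, third inversion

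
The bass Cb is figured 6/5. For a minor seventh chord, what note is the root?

Ab

The figures 6/5 mean the third of the chord is in the bass. If Cb is the third of a minor seventh chord, the root is Ab (chord tones Ab–Cb–Eb–Gb).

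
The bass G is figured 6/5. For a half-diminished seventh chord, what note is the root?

The figures 6/5 mean the third of the chord is in the bass. If G is the third of a half-diminished seventh chord, the root is E (chord tones E–G–Bb–D).

E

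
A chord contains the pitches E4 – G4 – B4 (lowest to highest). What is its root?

E

Reordering E, G, B into stacked thirds gives E–G–B; the bottom of that stack, E, is the root.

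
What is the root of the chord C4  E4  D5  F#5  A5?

D

C, E, D, F#, A are the tones of a D dominant ninth chord (D–F#–A–C–E), making D the root.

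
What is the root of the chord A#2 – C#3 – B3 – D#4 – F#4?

B

Reordering A#, C#, B, D#, F# into stacked thirds gives B–D#–F#–A#–C#; the bottom of that stack, B, is the root.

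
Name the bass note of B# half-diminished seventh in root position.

B#

In root position the root is lowest. For B# half-diminished seventh (B#–D#–F#–A#) that is B#.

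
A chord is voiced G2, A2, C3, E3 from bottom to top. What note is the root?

A

The distinct letter names are G, A, C, E. Arranged as a stack of thirds they read A–C–E–G, so A is the root (an A minor seventh chord).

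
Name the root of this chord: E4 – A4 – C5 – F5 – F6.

E, A, C, F are the tones of an F major seventh chord (F–A–C–E), making F the root.

F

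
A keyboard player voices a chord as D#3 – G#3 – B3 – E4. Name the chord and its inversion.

The distinct note names are D#, G#, B, E. Stacked in thirds they read E–G#–B–D#, which is a major seventh chord on E.
The lowest note is D#, the seventh of the chord, so this is third inversion (figured bass 4/2).

E major seventh, third inversion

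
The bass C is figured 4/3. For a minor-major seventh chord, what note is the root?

F

The figures 4/3 mean the fifth of the chord is in the bass. If C is the fifth of a minor-major seventh chord, the root is F (chord tones F–Ab–C–E).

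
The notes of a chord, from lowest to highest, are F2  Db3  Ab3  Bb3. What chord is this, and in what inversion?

Bb minor seventh, second inversion

Reducing to letter names: F, Db, Ab, Bb. These stack in thirds as Bb–Db–F–Ab — a Bb minor seventh chord.
With the fifth (F) in the bass, the chord is in second inversion (figured bass 4/3).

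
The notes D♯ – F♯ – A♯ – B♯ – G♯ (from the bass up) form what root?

G#

The distinct letter names are D#, F#, A#, B#, G#. Arranged as a stack of thirds they read G#–B#–D#–F#–A#, so G# is the root (a G# dominant ninth chord).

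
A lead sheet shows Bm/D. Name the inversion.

first inversion

Bm/D means B minor with D in the bass. D is the third of B minor (B–D–F#), so this is first inversion.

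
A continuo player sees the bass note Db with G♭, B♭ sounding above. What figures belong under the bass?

6/4

The notes Db, Gb, Bb stack in thirds as Gb–Bb–Db — a Gb major triad. The bass Db is the fifth, so this is second inversion: figured 6/4.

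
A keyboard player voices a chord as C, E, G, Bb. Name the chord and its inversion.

The distinct note names are C, E, G, Bb. Stacked in thirds they read C–E–G–Bb, which is a dominant seventh chord on C.
C is the root of C dominant seventh; root in the bass means root position (figured bass 7).

C dominant seventh, root position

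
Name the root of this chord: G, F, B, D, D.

G

Reordering G, F, B, D into stacked thirds gives G–B–D–F; the bottom of that stack, G, is the root.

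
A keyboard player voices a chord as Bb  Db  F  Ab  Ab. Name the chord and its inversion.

Bb minor seventh, root position

The distinct note names are Bb, Db, F, Ab. Stacked in thirds they read Bb–Db–F–Ab, which is a minor seventh chord on Bb.
With the root (Bb) in the bass, the chord is in root position (figured bass 7).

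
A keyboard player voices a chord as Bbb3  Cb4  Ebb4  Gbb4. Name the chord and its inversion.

The distinct note names are Bbb, Cb, Ebb, Gbb. Stacked in thirds they read Cb–Ebb–Gbb–Bbb, which is a half-diminished seventh chord on Cb.
The lowest note is Bbb, the seventh of the chord, so this is third inversion (figured bass 4/2).

Cb half-diminished seventh, third inversion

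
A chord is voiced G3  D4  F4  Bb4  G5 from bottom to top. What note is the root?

The distinct letter names are G, D, F, Bb. Arranged as a stack of thirds they read G–Bb–D–F, so G is the root (a G minor seventh chord).

G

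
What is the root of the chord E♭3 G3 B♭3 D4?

Reordering Eb, G, Bb, D into stacked thirds gives Eb–G–Bb–D; the bottom of that stack, Eb, is the root.

Eb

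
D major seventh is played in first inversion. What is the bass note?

F#

The third of D major seventh (D–F#–A–C#) is F#; that is the bass in first inversion.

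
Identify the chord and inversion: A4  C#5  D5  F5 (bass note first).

D minor-major seventh, second inversion

The distinct note names are A, C#, D, F. Stacked in thirds they read D–F–A–C#, which is a minor-major seventh chord on D.
With the fifth (A) in the bass, the chord is in second inversion (figured bass 4/3).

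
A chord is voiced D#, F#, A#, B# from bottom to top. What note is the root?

B#

Reordering D#, F#, A#, B# into stacked thirds gives B#–D#–F#–A#; the bottom of that stack, B#, is the root.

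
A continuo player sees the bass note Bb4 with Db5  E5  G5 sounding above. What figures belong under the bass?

The notes Bb, Db, E, G stack in thirds as E–G–Bb–Db — an E diminished seventh chord. The bass Bb is the fifth, so this is second inversion: figured 4/3.

4/3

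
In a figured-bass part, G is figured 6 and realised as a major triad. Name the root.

Eb

The figures 6 mean the third of the chord is in the bass. If G is the third of a major triad, the root is Eb (chord tones Eb–G–Bb).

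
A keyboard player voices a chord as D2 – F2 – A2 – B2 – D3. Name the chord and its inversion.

The distinct note names are D, F, A, B. Stacked in thirds they read B–D–F–A, which is a half-diminished seventh chord on B.
D is the third of B half-diminished seventh; third in the bass means first inversion (figured bass 6/5).

B half-diminished seventh, first inversion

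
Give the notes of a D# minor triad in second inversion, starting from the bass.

A#, D#, F#

Spelling D# minor: D#–F#–A#. In second inversion the fifth is bass, giving A#, D#, F# from the bottom.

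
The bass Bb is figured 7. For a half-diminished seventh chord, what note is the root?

The figures 7 mean the root of the chord is in the bass. If Bb is the root of a half-diminished seventh chord, the root is Bb (chord tones Bb–Db–Fb–Ab).

Bb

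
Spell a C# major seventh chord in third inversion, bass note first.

C# major seventh is C#–E#–G#–B#. Third inversion puts the seventh (B#) in the bass, with the remaining tones above: B#, C#, E#, G#.

B#, C#, E#, G#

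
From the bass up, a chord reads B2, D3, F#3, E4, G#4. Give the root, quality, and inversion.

The distinct note names are B, D, F#, E, G#. Stacked in thirds they read E–G#–B–D–F#, which is a dominant ninth chord on E.
The lowest note is B, the fifth of the chord, so this is second inversion.

E dominant ninth, second inversion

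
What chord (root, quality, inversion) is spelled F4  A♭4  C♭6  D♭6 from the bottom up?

Db dominant seventh, first inversion

Reducing to letter names: F, Ab, Cb, Db. These stack in thirds as Db–F–Ab–Cb — a Db dominant seventh chord.
The lowest note is F, the third of the chord, so this is first inversion (figured bass 6/5).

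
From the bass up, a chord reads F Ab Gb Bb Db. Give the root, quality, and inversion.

The pitch classes F, Ab, Gb, Bb, Db arrange in thirds as Gb–Bb–Db–F–Ab: a Gb major ninth chord.
With the seventh (F) in the bass, the chord is in third inversion.

Gb major ninth, third inversion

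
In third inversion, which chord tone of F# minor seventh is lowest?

F# minor seventh is F#–A–C#–E. Third inversion places the seventh in the bass: E.

E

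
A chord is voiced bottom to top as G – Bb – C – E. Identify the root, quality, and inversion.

The distinct note names are G, Bb, C, E. Stacked in thirds they read C–E–G–Bb, which is a dominant seventh chord on C.
The lowest note is G, the fifth of the chord, so this is second inversion (figured bass 4/3).

C dominant seventh, second inversion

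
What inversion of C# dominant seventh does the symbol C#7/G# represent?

second inversion

C#7/G# means C# dominant seventh with G# in the bass. G# is the fifth of C# dominant seventh (C#–E#–G#–B), so this is second inversion.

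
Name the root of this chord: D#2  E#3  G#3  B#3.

E#

The distinct letter names are D#, E#, G#, B#. Arranged as a stack of thirds they read E#–G#–B#–D#, so E# is the root (an E# minor seventh chord).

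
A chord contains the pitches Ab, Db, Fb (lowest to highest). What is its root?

Ab, Db, Fb are the tones of a Db minor triad (Db–Fb–Ab), making Db the root.

Db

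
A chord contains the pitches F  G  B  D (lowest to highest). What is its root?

G

Reordering F, G, B, D into stacked thirds gives G–B–D–F; the bottom of that stack, G, is the root.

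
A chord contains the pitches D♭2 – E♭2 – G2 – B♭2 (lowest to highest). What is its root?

Db, Eb, G, Bb are the tones of an Eb dominant seventh chord (Eb–G–Bb–Db), making Eb the root.

Eb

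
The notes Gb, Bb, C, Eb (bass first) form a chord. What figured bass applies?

4/3

The notes Gb, Bb, C, Eb stack in thirds as C–Eb–Gb–Bb — a C half-diminished seventh chord. The bass Gb is the fifth, so this is second inversion: figured 4/3.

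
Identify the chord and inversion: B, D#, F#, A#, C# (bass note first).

Reducing to letter names: B, D#, F#, A#, C#. These stack in thirds as B–D#–F#–A#–C# — a B major ninth chord.
The lowest note is B, the root of the chord, so this is root position.

B major ninth, root position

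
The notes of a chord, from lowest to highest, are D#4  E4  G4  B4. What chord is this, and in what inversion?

E minor-major seventh, third inversion

The distinct note names are D#, E, G, B. Stacked in thirds they read E–G–B–D#, which is a minor-major seventh chord on E.
The lowest note is D#, the seventh of the chord, so this is third inversion (figured bass 4/2).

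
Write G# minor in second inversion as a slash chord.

Second inversion of G# minor has the fifth (D#) in the bass. As a slash chord: G#m/D#.

G#m/D#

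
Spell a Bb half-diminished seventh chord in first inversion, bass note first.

Db, Fb, Ab, Bb

The chord tones are Bb–Db–Fb–Ab. With the third (Db) lowest for first inversion: Db, Fb, Ab, Bb.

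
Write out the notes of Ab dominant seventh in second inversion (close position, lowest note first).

The chord tones are Ab–C–Eb–Gb. With the fifth (Eb) lowest for second inversion: Eb, Gb, Ab, C.

Eb, Gb, Ab, C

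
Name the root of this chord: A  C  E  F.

Reordering A, C, E, F into stacked thirds gives F–A–C–E; the bottom of that stack, F, is the root.

F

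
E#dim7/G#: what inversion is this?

E#dim7/G# means E# diminished seventh with G# in the bass. G# is the third of E# diminished seventh (E#–G#–B–D), so this is first inversion.

first inversion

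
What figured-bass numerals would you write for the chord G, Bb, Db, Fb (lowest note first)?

The notes G, Bb, Db, Fb stack in thirds as G–Bb–Db–Fb — a G diminished seventh chord. The bass G is the root, so this is root position: figured 7.

7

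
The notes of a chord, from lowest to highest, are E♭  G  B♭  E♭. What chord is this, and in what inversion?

The pitch classes Eb, G, Bb arrange in thirds as Eb–G–Bb: an Eb major triad.
Eb is the root of Eb major; root in the bass means root position (figured bass 5/3).

Eb major, root position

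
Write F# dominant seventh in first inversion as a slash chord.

First inversion of F# dominant seventh has the third (A#) in the bass. As a slash chord: F#7/A#.

F#7/A#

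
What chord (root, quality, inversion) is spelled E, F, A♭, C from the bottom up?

F minor-major seventh, third inversion

The distinct note names are E, F, Ab, C. Stacked in thirds they read F–Ab–C–E, which is a minor-major seventh chord on F.
With the seventh (E) in the bass, the chord is in third inversion (figured bass 4/2).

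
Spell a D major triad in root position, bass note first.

Spelling D major: D–F#–A. In root position the root is bass, giving D, F#, A from the bottom.

D, F#, A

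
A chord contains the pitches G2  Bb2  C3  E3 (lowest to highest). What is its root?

C

Reordering G, Bb, C, E into stacked thirds gives C–E–G–Bb; the bottom of that stack, C, is the root.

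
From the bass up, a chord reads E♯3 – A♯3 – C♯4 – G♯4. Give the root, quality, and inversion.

Reducing to letter names: E#, A#, C#, G#. These stack in thirds as A#–C#–E#–G# — an A# minor seventh chord.
With the fifth (E#) in the bass, the chord is in second inversion (figured bass 4/3).

A# minor seventh, second inversion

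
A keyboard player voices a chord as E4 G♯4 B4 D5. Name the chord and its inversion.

Reducing to letter names: E, G#, B, D. These stack in thirds as E–G#–B–D — an E dominant seventh chord.
E is the root of E dominant seventh; root in the bass means root position (figured bass 7).

E dominant seventh, root position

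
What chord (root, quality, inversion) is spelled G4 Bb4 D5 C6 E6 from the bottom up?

C dominant ninth, second inversion

The distinct note names are G, Bb, D, C, E. Stacked in thirds they read C–E–G–Bb–D, which is a dominant ninth chord on C.
The lowest note is G, the fifth of the chord, so this is second inversion.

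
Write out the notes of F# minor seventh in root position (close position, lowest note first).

F# minor seventh is F#–A–C#–E. Root position puts the root (F#) in the bass, with the remaining tones above: F#, A, C#, E.

F#, A, C#, E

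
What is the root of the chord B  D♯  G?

G

B, D#, G are the tones of a G augmented triad (G–B–D#), making G the root.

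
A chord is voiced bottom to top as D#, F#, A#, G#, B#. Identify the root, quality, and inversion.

G# dominant ninth, second inversion

The distinct note names are D#, F#, A#, G#, B#. Stacked in thirds they read G#–B#–D#–F#–A#, which is a dominant ninth chord on G#.
D# is the fifth of G# dominant ninth; fifth in the bass means second inversion.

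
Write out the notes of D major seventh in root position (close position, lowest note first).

D, F#, A, C#

The chord tones are D–F#–A–C#. With the root (D) lowest for root position: D, F#, A, C#.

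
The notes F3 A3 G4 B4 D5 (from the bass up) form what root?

Reordering F, A, G, B, D into stacked thirds gives G–B–D–F–A; the bottom of that stack, G, is the root.

G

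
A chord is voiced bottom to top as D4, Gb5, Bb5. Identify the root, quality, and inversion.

Gb augmented, second inversion

Reducing to letter names: D, Gb, Bb. These stack in thirds as Gb–Bb–D — a Gb augmented triad.
With the fifth (D) in the bass, the chord is in second inversion (figured bass 6/4).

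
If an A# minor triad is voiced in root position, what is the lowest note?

A#

The root of A# minor (A#–C#–E#) is A#; that is the bass in root position.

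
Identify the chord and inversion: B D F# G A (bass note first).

G major ninth, first inversion

The pitch classes B, D, F#, G, A arrange in thirds as G–B–D–F#–A: a G major ninth chord.
B is the third of G major ninth; third in the bass means first inversion.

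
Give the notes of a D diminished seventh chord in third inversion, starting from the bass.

Cb, D, F, Ab

Spelling D diminished seventh: D–F–Ab–Cb. In third inversion the seventh is bass, giving Cb, D, F, Ab from the bottom.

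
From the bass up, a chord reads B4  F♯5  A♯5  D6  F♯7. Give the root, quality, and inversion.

The pitch classes B, F#, A#, D arrange in thirds as B–D–F#–A#: a B minor-major seventh chord.
The lowest note is B, the root of the chord, so this is root position (figured bass 7).

B minor-major seventh, root position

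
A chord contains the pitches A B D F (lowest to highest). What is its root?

A, B, D, F are the tones of a B half-diminished seventh chord (B–D–F–A), making B the root.

B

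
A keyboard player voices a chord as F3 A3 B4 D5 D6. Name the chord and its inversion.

Reducing to letter names: F, A, B, D. These stack in thirds as B–D–F–A — a B half-diminished seventh chord.
With the fifth (F) in the bass, the chord is in second inversion (figured bass 4/3).

B half-diminished seventh, second inversion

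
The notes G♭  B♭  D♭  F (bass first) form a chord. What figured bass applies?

7

The notes Gb, Bb, Db, F stack in thirds as Gb–Bb–Db–F — a Gb major seventh chord. The bass Gb is the root, so this is root position: figured 7.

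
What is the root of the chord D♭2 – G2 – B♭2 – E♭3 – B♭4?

Db, G, Bb, Eb are the tones of an Eb dominant seventh chord (Eb–G–Bb–Db), making Eb the root.

Eb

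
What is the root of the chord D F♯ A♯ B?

B

Reordering D, F#, A#, B into stacked thirds gives B–D–F#–A#; the bottom of that stack, B, is the root.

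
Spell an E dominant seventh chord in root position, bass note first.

The chord tones are E–G#–B–D. With the root (E) lowest for root position: E, G#, B, D.

E, G#, B, D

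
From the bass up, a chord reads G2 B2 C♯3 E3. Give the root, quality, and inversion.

C# half-diminished seventh, second inversion

The pitch classes G, B, C#, E arrange in thirds as C#–E–G–B: a C# half-diminished seventh chord.
G is the fifth of C# half-diminished seventh; fifth in the bass means second inversion (figured bass 4/3).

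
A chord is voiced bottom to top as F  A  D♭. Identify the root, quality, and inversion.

The distinct note names are F, A, Db. Stacked in thirds they read Db–F–A, which is an augmented triad on Db.
The lowest note is F, the third of the chord, so this is first inversion (figured bass 6).

Db augmented, first inversion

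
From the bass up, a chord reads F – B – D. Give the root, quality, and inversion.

B diminished, second inversion

Reducing to letter names: F, B, D. These stack in thirds as B–D–F — a B diminished triad.
With the fifth (F) in the bass, the chord is in second inversion (figured bass 6/4).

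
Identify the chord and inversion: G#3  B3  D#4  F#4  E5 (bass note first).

E major ninth, first inversion

Reducing to letter names: G#, B, D#, F#, E. These stack in thirds as E–G#–B–D#–F# — an E major ninth chord.
The lowest note is G#, the third of the chord, so this is first inversion.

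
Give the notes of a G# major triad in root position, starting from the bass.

G# major is G#–B#–D#. Root position puts the root (G#) in the bass, with the remaining tones above: G#, B#, D#.

G#, B#, D#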